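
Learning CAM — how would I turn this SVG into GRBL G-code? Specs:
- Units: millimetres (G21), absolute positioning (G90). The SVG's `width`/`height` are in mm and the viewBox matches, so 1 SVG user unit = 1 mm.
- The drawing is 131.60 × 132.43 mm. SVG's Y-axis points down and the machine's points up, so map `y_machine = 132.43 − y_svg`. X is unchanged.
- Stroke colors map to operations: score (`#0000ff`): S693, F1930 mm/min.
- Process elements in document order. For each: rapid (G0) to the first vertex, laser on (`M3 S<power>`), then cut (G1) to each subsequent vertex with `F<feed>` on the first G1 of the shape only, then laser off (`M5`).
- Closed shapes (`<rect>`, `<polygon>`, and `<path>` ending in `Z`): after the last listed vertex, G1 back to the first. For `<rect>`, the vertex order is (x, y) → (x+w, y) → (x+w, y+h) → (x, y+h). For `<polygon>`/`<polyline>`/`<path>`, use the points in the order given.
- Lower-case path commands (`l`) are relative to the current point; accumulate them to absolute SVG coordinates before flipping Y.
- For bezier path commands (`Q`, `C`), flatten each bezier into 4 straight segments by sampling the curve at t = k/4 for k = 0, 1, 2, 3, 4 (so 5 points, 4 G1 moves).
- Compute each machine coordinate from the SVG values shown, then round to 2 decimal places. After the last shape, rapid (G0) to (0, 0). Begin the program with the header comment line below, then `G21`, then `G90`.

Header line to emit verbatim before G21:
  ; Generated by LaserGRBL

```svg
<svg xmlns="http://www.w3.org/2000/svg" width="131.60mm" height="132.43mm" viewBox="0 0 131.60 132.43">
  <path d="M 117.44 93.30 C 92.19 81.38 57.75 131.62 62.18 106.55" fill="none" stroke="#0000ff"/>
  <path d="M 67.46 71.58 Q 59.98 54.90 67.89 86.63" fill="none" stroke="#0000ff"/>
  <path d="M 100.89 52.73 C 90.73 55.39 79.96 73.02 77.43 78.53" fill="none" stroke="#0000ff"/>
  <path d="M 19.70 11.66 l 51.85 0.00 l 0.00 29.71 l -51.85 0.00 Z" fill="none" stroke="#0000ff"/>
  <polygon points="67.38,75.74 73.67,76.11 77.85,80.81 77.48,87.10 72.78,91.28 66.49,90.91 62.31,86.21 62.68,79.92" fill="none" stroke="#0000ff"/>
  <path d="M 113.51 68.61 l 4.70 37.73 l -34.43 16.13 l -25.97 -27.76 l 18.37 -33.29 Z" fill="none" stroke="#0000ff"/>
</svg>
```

; Generated by LaserGRBL
G21
G90
G0 X117.44 Y39.13
M3 S693
G1 X97.53 Y38.56 F1930
G1 X78.68 Y27.57
G1 X65.39 Y19.05
G1 X62.18 Y25.88
M5
G0 X67.46 Y60.85
M3 S693
G1 X64.68 Y66.16 F1930
G1 X63.83 Y65.43
G1 X64.90 Y58.64
G1 X67.89 Y45.80
M5
G0 X100.89 Y79.70
M3 S693
G1 X93.29 Y75.32 F1930
G1 X86.30 Y67.87
G1 X80.73 Y59.88
G1 X77.43 Y53.90
M5
G0 X19.70 Y120.77
M3 S693
G1 X71.55 Y120.77 F1930
G1 X71.55 Y91.06
G1 X19.70 Y91.06
G1 X19.70 Y120.77
M5
G0 X67.38 Y56.69
M3 S693
G1 X73.67 Y56.32 F1930
G1 X77.85 Y51.62
G1 X77.48 Y45.33
G1 X72.78 Y41.15
G1 X66.49 Y41.52
G1 X62.31 Y46.22
G1 X62.68 Y52.51
G1 X67.38 Y56.69
M5
G0 X113.51 Y63.82
M3 S693
G1 X118.21 Y26.09 F1930
G1 X83.78 Y9.96
G1 X57.81 Y37.72
G1 X76.18 Y71.01
G1 X113.51 Y63.82
M5
G0 X0.00 Y0.00

Since the viewBox matches the mm dimensions, user units are millimetres directly. The only transform is the Y-flip y_m = 132.43 − y_svg.

Shape 1 is a cubic bezier drawn with `<path>`. Its stroke #0000ff means score at S693, F1930. After flipping Y the toolpath is (117.44,39.13) → (97.53,38.56) → (78.68,27.57) → (65.39,19.05) → (62.18,25.88).

Shape 2 is a quadratic bezier drawn with `<path>`. Its stroke #0000ff means score at S693, F1930. After flipping Y the toolpath is (67.46,60.85) → (64.68,66.16) → (63.83,65.43) → (64.90,58.64) → (67.89,45.80).

Shape 3 is a cubic bezier drawn with `<path>`. Its stroke #0000ff means score at S693, F1930. After flipping Y the toolpath is (100.89,79.70) → (93.29,75.32) → (86.30,67.87) → (80.73,59.88) → (77.43,53.90).

Shape 4 is a rectangle drawn with `<path>`. Its stroke #0000ff means score at S693, F1930. After flipping Y the toolpath is (19.70,120.77) → (71.55,120.77) → (71.55,91.06) → (19.70,91.06) → (19.70,120.77), returning to the start.

Shape 5 is a regular polygon drawn with `<polygon>`. Its stroke #0000ff means score at S693, F1930. After flipping Y the toolpath is (67.38,56.69) → (73.67,56.32) → (77.85,51.62) → (77.48,45.33) → (72.78,41.15) → (66.49,41.52) → (62.31,46.22) → (62.68,52.51) → (67.38,56.69), returning to the start.

Shape 6 is a regular polygon drawn with `<path>`. Its stroke #0000ff means score at S693, F1930. After flipping Y the toolpath is (113.51,63.82) → (118.21,26.09) → (83.78,9.96) → (57.81,37.72) → (76.18,71.01) → (113.51,63.82), returning to the start.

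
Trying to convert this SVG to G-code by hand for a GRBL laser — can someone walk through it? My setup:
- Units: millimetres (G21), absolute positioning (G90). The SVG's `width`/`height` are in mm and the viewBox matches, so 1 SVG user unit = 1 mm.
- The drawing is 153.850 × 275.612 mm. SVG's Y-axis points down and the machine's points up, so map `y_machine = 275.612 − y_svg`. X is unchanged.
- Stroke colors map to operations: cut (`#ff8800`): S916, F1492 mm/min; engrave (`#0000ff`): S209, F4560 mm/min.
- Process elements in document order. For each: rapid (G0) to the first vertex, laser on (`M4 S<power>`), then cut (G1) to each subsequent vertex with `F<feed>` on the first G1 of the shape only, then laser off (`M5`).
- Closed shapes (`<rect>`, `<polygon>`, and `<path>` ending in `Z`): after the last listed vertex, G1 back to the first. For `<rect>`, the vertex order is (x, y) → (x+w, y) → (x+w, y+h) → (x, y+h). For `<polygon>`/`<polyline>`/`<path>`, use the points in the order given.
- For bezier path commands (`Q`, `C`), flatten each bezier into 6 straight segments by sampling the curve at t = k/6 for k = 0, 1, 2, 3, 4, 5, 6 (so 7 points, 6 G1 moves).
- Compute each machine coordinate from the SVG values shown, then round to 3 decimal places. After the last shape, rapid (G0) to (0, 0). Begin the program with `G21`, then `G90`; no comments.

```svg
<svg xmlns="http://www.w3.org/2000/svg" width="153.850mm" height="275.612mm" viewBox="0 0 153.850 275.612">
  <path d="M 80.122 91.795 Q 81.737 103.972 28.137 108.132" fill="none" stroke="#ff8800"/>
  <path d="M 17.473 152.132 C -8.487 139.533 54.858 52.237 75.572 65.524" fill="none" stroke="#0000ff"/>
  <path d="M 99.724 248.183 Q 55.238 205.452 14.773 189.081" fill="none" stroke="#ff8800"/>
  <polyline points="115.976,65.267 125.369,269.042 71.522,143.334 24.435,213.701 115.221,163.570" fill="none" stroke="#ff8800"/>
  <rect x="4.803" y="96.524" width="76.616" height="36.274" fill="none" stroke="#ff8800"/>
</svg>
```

G21
G90
G0 X80.122 Y183.817
M4 S916
G1 X79.127 Y179.981 F1492
G1 X75.064 Y176.590
G1 X67.933 Y173.644
G1 X57.735 Y171.144
G1 X44.470 Y169.089
G1 X28.137 Y167.480
M5
G0 X17.473 Y123.480
M4 S209
G1 X11.324 Y135.193 F4560
G1 X16.395 Y154.486
G1 X29.020 Y176.491
G1 X45.534 Y196.339
G1 X62.273 Y209.161
G1 X75.572 Y210.088
M5
G0 X99.724 Y27.429
M4 S916
G1 X85.007 Y40.940 F1492
G1 X70.513 Y52.987
G1 X56.243 Y63.570
G1 X42.196 Y72.688
G1 X28.373 Y80.342
G1 X14.773 Y86.531
M5
G0 X115.976 Y210.345
M4 S916
G1 X125.369 Y6.570 F1492
G1 X71.522 Y132.278
G1 X24.435 Y61.911
G1 X115.221 Y112.042
M5
G0 X4.803 Y179.088
M4 S916
G1 X81.419 Y179.088 F1492
G1 X81.419 Y142.814
G1 X4.803 Y142.814
G1 X4.803 Y179.088
M5
G0 X0.000 Y0.000

viewBox `0 0 153.850 275.612` with mm width/height → 1 unit = 1 mm. Flip: y_m = 275.612 − y_svg.

**Shape 1** — `<path>` quadratic bezier, stroke `#ff8800` → cut (S916, F1492). Control points (SVG): P0=(80.122,91.795), P1=(81.737,103.972), P2=(28.137,108.132); sampled at t=k/6. Machine vertices: (80.122,183.817) → (79.127,179.981) → (75.064,176.590) → (67.933,173.644) → (57.735,171.144) → (44.470,169.089) → (28.137,167.480). Open path.

**Shape 2** — `<path>` cubic bezier, stroke `#0000ff` → engrave (S209, F4560). Control points (SVG): P0=(17.473,152.132), P1=(-8.487,139.533), P2=(54.858,52.237), P3=(75.572,65.524); sampled at t=k/6. Machine vertices: (17.473,123.480) → (11.324,135.193) → (16.395,154.486) → (29.020,176.491) → (45.534,196.339) → (62.273,209.161) → (75.572,210.088). Open path.

**Shape 3** — `<path>` quadratic bezier, stroke `#ff8800` → cut (S916, F1492). Control points (SVG): P0=(99.724,248.183), P1=(55.238,205.452), P2=(14.773,189.081); sampled at t=k/6. Machine vertices: (99.724,27.429) → (85.007,40.940) → (70.513,52.987) → (56.243,63.570) → (42.196,72.688) → (28.373,80.342) → (14.773,86.531). Open path.

**Shape 4** — `<polyline>` open polyline, stroke `#ff8800` → cut (S916, F1492). Machine vertices: (115.976,210.345) → (125.369,6.570) → (71.522,132.278) → (24.435,61.911) → (115.221,112.042). Open path.

**Shape 5** — `<rect>` rectangle, stroke `#ff8800` → cut (S916, F1492). Machine vertices: (4.803,179.088) → (81.419,179.088) → (81.419,142.814) → (4.803,142.814) → (4.803,179.088). Closed: final G1 returns to the first vertex.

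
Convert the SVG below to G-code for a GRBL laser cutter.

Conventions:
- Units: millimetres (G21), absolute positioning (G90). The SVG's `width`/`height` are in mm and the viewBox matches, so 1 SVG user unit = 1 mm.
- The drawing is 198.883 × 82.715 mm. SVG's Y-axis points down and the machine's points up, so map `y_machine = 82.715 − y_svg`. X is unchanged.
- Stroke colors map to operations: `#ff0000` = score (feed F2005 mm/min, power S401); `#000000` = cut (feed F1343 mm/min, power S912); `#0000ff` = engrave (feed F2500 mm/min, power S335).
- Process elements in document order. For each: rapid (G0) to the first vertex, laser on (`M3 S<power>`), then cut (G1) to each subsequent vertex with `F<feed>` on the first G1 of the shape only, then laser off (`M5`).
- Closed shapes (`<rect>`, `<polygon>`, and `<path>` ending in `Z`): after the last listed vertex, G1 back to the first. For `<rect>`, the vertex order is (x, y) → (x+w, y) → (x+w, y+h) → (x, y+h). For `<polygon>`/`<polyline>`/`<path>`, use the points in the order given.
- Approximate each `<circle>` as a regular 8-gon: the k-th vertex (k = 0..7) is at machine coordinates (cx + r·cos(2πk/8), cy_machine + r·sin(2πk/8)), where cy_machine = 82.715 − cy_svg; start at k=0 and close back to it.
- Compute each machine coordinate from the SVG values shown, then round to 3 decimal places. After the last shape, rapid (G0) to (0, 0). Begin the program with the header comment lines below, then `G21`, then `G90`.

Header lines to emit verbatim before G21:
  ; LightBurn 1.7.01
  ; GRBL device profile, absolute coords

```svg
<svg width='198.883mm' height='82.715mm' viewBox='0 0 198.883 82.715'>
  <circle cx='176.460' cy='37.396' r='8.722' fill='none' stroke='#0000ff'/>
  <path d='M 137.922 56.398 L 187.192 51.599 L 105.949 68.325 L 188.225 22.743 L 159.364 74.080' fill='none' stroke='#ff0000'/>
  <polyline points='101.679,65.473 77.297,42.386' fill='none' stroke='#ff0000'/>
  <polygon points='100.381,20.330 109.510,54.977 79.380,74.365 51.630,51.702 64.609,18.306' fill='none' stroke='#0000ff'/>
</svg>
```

viewBox `0 0 198.883 82.715` with mm width/height → 1 unit = 1 mm. Flip: y_m = 82.715 − y_svg.

**Shape 1** — `<circle>` circle, stroke `#0000ff` → engrave (S335, F2500). Machine vertices: (185.182,45.319) → (182.627,51.486) → (176.460,54.041) → (170.293,51.486) → (167.738,45.319) → (170.293,39.152) → (176.460,36.597) → (182.627,39.152) → (185.182,45.319). Closed: final G1 returns to the first vertex.

**Shape 2** — `<path>` open polyline, stroke `#ff0000` → score (S401, F2005). Machine vertices: (137.922,26.317) → (187.192,31.116) → (105.949,14.390) → (188.225,59.972) → (159.364,8.635). Open path.

**Shape 3** — `<polyline>` line segment, stroke `#ff0000` → score (S401, F2005). Machine vertices: (101.679,17.242) → (77.297,40.329). Open path.

**Shape 4** — `<polygon>` regular polygon, stroke `#0000ff` → engrave (S335, F2500). Machine vertices: (100.381,62.385) → (109.510,27.738) → (79.380,8.350) → (51.630,31.013) → (64.609,64.409) → (100.381,62.385). Closed: final G1 returns to the first vertex.

; LightBurn 1.7.01
; GRBL device profile, absolute coords
G21
G90
G0 X185.182 Y45.319
M3 S335
G1 X182.627 Y51.486 F2500
G1 X176.460 Y54.041
G1 X170.293 Y51.486
G1 X167.738 Y45.319
G1 X170.293 Y39.152
G1 X176.460 Y36.597
G1 X182.627 Y39.152
G1 X185.182 Y45.319
M5
G0 X137.922 Y26.317
M3 S401
G1 X187.192 Y31.116 F2005
G1 X105.949 Y14.390
G1 X188.225 Y59.972
G1 X159.364 Y8.635
M5
G0 X101.679 Y17.242
M3 S401
G1 X77.297 Y40.329 F2005
M5
G0 X100.381 Y62.385
M3 S335
G1 X109.510 Y27.738 F2500
G1 X79.380 Y8.350
G1 X51.630 Y31.013
G1 X64.609 Y64.409
G1 X100.381 Y62.385
M5
G0 X0.000 Y0.000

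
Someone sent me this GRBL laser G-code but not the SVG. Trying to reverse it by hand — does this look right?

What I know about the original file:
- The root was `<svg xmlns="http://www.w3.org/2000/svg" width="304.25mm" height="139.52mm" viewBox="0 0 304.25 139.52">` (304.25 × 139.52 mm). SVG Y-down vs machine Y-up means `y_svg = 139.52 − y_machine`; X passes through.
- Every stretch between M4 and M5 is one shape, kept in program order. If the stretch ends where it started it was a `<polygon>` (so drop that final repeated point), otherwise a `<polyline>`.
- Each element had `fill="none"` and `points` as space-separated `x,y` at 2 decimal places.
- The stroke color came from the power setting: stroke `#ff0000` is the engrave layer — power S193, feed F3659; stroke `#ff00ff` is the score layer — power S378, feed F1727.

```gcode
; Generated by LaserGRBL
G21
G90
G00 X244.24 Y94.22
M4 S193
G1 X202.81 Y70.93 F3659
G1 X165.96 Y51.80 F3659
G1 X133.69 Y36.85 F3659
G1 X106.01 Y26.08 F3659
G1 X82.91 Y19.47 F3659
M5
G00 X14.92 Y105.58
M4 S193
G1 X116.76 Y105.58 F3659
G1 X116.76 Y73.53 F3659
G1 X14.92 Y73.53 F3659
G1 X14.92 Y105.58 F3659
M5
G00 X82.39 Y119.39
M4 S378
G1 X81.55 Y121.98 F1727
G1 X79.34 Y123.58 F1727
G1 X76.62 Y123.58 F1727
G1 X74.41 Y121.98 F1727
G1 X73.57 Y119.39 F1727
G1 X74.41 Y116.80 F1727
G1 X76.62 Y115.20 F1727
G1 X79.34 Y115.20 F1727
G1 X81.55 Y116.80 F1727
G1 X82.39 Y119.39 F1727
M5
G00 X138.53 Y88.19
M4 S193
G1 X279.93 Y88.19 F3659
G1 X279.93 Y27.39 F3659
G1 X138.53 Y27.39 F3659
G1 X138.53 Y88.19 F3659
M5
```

y_svg = 139.52 − y_m.

[1] S193→`#ff0000` (engrave); open run; points: 244.24,45.30 202.81,68.59 165.96,87.72 133.69,102.67 106.01,113.44 82.91,120.05

[2] S193→`#ff0000` (engrave); closed run; points: 14.92,33.94 116.76,33.94 116.76,65.99 14.92,65.99

[3] S378→`#ff00ff` (score); closed run; points: 82.39,20.13 81.55,17.54 79.34,15.94 76.62,15.94 74.41,17.54 73.57,20.13 74.41,22.72 76.62,24.32 79.34,24.32 81.55,22.72

[4] S193→`#ff0000` (engrave); closed run; points: 138.53,51.33 279.93,51.33 279.93,112.13 138.53,112.13

<svg xmlns="http://www.w3.org/2000/svg" width="304.25mm" height="139.52mm" viewBox="0 0 304.25 139.52">
  <polyline points="244.24,45.30 202.81,68.59 165.96,87.72 133.69,102.67 106.01,113.44 82.91,120.05" fill="none" stroke="#ff0000"/>
  <polygon points="14.92,33.94 116.76,33.94 116.76,65.99 14.92,65.99" fill="none" stroke="#ff0000"/>
  <polygon points="82.39,20.13 81.55,17.54 79.34,15.94 76.62,15.94 74.41,17.54 73.57,20.13 74.41,22.72 76.62,24.32 79.34,24.32 81.55,22.72" fill="none" stroke="#ff00ff"/>
  <polygon points="138.53,51.33 279.93,51.33 279.93,112.13 138.53,112.13" fill="none" stroke="#ff0000"/>
</svg>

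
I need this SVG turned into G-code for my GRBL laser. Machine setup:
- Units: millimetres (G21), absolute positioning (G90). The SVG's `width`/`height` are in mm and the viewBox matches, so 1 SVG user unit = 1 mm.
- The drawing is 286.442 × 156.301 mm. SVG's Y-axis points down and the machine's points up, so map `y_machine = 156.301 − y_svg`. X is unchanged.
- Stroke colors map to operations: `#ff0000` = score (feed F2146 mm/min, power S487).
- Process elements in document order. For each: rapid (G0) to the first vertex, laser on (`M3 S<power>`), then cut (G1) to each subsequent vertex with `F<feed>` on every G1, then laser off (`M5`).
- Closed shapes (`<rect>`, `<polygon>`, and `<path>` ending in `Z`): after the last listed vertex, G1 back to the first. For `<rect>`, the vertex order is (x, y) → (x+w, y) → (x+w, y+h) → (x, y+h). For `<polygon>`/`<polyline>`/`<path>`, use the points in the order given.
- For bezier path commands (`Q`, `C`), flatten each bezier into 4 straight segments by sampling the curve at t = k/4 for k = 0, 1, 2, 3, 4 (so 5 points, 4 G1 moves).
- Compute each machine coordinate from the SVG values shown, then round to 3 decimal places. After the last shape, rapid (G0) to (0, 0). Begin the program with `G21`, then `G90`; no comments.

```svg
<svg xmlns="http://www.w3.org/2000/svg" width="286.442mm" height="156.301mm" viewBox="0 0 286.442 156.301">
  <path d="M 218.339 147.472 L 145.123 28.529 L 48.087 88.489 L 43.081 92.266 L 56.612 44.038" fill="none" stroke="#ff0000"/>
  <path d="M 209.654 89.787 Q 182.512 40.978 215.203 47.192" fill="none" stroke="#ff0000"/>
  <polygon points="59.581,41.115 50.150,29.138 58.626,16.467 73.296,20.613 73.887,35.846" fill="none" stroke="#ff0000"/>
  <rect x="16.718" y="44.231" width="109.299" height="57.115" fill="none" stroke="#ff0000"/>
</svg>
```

1 u = 1 mm; y_m = 156.301 − y.

[1] `<path>` open polyline, #ff0000→score S487 F2146: (218.339,8.829) → (145.123,127.772) → (48.087,67.812) → (43.081,64.035) → (56.612,112.263)

[2] `<path>` quadratic bezier, #ff0000→score S487 F2146: (209.654,66.514) → (199.823,87.480) → (197.470,101.567) → (202.597,108.777) → (215.203,109.109)

[3] `<polygon>` regular polygon, #ff0000→score S487 F2146: (59.581,115.186) → (50.150,127.163) → (58.626,139.834) → (73.296,135.688) → (73.887,120.455) → (59.581,115.186) (closed)

[4] `<rect>` rectangle, #ff0000→score S487 F2146: (16.718,112.070) → (126.017,112.070) → (126.017,54.955) → (16.718,54.955) → (16.718,112.070) (closed)

G21
G90
G0 X218.339 Y8.829
M3 S487
G1 X145.123 Y127.772 F2146
G1 X48.087 Y67.812 F2146
G1 X43.081 Y64.035 F2146
G1 X56.612 Y112.263 F2146
M5
G0 X209.654 Y66.514
M3 S487
G1 X199.823 Y87.480 F2146
G1 X197.470 Y101.567 F2146
G1 X202.597 Y108.777 F2146
G1 X215.203 Y109.109 F2146
M5
G0 X59.581 Y115.186
M3 S487
G1 X50.150 Y127.163 F2146
G1 X58.626 Y139.834 F2146
G1 X73.296 Y135.688 F2146
G1 X73.887 Y120.455 F2146
G1 X59.581 Y115.186 F2146
M5
G0 X16.718 Y112.070
M3 S487
G1 X126.017 Y112.070 F2146
G1 X126.017 Y54.955 F2146
G1 X16.718 Y54.955 F2146
G1 X16.718 Y112.070 F2146
M5
G0 X0.000 Y0.000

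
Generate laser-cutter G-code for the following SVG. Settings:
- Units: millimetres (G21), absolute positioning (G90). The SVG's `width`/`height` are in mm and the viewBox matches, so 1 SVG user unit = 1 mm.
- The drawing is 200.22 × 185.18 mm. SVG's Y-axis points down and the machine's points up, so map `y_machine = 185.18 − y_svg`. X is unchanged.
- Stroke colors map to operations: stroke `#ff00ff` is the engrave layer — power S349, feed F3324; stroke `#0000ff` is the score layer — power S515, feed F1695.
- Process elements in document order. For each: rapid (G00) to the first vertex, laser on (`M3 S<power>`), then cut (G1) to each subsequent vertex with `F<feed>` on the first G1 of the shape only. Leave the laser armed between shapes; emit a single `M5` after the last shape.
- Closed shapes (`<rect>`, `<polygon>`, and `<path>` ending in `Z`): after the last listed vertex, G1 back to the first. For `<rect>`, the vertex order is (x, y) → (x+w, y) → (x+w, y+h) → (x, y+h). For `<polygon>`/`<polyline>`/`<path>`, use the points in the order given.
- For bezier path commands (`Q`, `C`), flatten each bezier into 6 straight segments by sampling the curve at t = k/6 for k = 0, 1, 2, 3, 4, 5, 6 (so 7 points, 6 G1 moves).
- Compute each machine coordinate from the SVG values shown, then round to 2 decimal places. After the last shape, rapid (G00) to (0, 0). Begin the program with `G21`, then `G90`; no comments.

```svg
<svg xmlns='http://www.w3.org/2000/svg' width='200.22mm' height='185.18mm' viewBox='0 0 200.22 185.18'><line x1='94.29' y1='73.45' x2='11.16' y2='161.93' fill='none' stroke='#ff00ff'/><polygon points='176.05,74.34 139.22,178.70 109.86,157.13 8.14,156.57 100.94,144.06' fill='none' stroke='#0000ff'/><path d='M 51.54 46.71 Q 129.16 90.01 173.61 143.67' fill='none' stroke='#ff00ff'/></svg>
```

G21
G90
G00 X94.29 Y111.73
M3 S349
G1 X11.16 Y23.25 F3324
G00 X176.05 Y110.84
M3 S515
G1 X139.22 Y6.48 F1695
G1 X109.86 Y28.05
G1 X8.14 Y28.61
G1 X100.94 Y41.12
G1 X176.05 Y110.84
G00 X51.54 Y138.47
M3 S349
G1 X76.49 Y123.75 F3324
G1 X99.60 Y108.45
G1 X120.87 Y92.58
G1 X140.29 Y76.13
G1 X157.87 Y59.11
G1 X173.61 Y41.51
M5
G00 X0.00 Y0.00

1 u = 1 mm; y_m = 185.18 − y.

[1] `<line>` line segment, #ff00ff→engrave S349 F3324: (94.29,111.73) → (11.16,23.25)

[2] `<polygon>` closed polygon, #0000ff→score S515 F1695: (176.05,110.84) → (139.22,6.48) → (109.86,28.05) → (8.14,28.61) → (100.94,41.12) → (176.05,110.84) (closed)

[3] `<path>` quadratic bezier, #ff00ff→engrave S349 F3324: (51.54,138.47) → (76.49,123.75) → (99.60,108.45) → (120.87,92.58) → (140.29,76.13) → (157.87,59.11) → (173.61,41.51)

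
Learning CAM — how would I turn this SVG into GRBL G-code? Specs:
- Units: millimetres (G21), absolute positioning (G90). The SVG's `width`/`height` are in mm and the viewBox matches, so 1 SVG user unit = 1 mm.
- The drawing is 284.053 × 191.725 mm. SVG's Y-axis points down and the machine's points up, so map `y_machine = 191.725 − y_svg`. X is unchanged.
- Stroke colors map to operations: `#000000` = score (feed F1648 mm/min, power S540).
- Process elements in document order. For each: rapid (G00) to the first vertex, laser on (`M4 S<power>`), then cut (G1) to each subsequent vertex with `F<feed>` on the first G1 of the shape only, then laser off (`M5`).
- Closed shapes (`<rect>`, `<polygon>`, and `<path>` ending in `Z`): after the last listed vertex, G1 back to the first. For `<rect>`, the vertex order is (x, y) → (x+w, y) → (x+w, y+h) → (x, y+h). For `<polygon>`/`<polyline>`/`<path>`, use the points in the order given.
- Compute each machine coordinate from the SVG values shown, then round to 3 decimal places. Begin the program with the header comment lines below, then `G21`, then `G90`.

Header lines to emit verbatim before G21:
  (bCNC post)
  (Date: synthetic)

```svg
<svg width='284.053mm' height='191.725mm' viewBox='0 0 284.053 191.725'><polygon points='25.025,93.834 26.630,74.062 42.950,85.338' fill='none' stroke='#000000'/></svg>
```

Since the viewBox matches the mm dimensions, user units are millimetres directly. The only transform is the Y-flip y_m = 191.725 − y_svg.

Shape 1 is a regular polygon drawn with `<polygon>`. Its stroke #000000 means score at S540, F1648. After flipping Y the toolpath is (25.025,97.891) → (26.630,117.663) → (42.950,106.387) → (25.025,97.891), returning to the start.

(bCNC post)
(Date: synthetic)
G21
G90
G00 X25.025 Y97.891
M4 S540
G1 X26.630 Y117.663 F1648
G1 X42.950 Y106.387
G1 X25.025 Y97.891
M5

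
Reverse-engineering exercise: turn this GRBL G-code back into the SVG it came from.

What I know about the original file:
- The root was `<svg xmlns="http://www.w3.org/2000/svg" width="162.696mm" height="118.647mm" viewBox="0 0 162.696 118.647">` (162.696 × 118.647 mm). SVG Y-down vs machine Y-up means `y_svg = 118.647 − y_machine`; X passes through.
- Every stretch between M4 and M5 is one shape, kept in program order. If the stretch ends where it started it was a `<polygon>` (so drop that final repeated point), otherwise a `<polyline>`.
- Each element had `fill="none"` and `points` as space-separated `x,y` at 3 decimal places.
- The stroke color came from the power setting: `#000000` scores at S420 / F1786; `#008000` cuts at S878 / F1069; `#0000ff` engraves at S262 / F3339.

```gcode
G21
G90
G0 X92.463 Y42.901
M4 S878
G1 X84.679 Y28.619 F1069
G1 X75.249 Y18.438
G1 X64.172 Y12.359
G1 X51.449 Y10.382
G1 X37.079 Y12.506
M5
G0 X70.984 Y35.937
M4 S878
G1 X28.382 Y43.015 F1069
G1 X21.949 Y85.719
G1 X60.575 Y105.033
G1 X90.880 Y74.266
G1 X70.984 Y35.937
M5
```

y_svg = 118.647 − y_m. Every run uses S878, so all elements get stroke `#008000` (cut).

[1] open run; points: 92.463,75.746 84.679,90.028 75.249,100.209 64.172,106.288 51.449,108.265 37.079,106.141

[2] closed run; points: 70.984,82.710 28.382,75.632 21.949,32.928 60.575,13.614 90.880,44.381

<svg xmlns="http://www.w3.org/2000/svg" width="162.696mm" height="118.647mm" viewBox="0 0 162.696 118.647">
  <polyline points="92.463,75.746 84.679,90.028 75.249,100.209 64.172,106.288 51.449,108.265 37.079,106.141" fill="none" stroke="#008000"/>
  <polygon points="70.984,82.710 28.382,75.632 21.949,32.928 60.575,13.614 90.880,44.381" fill="none" stroke="#008000"/>
</svg>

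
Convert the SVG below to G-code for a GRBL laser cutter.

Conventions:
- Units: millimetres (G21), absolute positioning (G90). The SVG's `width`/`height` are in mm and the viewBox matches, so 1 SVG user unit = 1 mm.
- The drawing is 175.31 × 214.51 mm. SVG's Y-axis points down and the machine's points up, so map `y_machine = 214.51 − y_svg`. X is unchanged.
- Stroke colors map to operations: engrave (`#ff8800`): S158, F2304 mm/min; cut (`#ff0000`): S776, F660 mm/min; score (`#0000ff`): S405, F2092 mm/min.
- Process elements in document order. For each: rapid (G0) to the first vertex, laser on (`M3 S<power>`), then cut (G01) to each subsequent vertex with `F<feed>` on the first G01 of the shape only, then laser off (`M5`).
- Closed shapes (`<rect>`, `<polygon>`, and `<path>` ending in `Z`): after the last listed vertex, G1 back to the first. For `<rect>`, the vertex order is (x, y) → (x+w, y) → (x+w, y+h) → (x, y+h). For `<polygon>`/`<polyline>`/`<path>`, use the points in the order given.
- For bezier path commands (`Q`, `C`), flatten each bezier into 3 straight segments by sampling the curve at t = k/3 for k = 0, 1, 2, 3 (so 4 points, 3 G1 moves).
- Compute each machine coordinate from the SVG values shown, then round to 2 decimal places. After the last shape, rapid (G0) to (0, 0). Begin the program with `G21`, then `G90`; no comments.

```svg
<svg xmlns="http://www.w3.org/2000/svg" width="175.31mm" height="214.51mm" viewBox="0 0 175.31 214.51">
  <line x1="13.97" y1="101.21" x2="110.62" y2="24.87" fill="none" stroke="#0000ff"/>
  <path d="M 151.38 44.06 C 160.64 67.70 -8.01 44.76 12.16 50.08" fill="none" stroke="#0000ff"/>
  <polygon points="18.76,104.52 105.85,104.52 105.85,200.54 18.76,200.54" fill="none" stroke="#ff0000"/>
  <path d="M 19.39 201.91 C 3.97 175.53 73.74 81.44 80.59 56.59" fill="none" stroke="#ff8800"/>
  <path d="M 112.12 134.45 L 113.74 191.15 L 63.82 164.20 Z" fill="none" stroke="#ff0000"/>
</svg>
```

Since the viewBox matches the mm dimensions, user units are millimetres directly. The only transform is the Y-flip y_m = 214.51 − y_svg.

Shape 1 is a line segment drawn with `<line>`. Its stroke #0000ff means score at S405, F2092. After flipping Y the toolpath is (13.97,113.30) → (110.62,189.64).

Shape 2 is a cubic bezier drawn with `<path>`. Its stroke #0000ff means score at S405, F2092. After flipping Y the toolpath is (151.38,170.45) → (114.92,159.56) → (41.35,163.10) → (12.16,164.43).

Shape 3 is a rectangle drawn with `<polygon>`. Its stroke #ff0000 means cut at S776, F660. After flipping Y the toolpath is (18.76,109.99) → (105.85,109.99) → (105.85,13.97) → (18.76,13.97) → (18.76,109.99), returning to the start.

Shape 4 is a cubic bezier drawn with `<path>`. Its stroke #ff8800 means engrave at S158, F2304. After flipping Y the toolpath is (19.39,12.60) → (26.88,56.48) → (58.25,115.06) → (80.59,157.92).

Shape 5 is a regular polygon drawn with `<path>`. Its stroke #ff0000 means cut at S776, F660. After flipping Y the toolpath is (112.12,80.06) → (113.74,23.36) → (63.82,50.31) → (112.12,80.06), returning to the start.

G21
G90
G0 X13.97 Y113.30
M3 S405
G01 X110.62 Y189.64 F2092
M5
G0 X151.38 Y170.45
M3 S405
G01 X114.92 Y159.56 F2092
G01 X41.35 Y163.10
G01 X12.16 Y164.43
M5
G0 X18.76 Y109.99
M3 S776
G01 X105.85 Y109.99 F660
G01 X105.85 Y13.97
G01 X18.76 Y13.97
G01 X18.76 Y109.99
M5
G0 X19.39 Y12.60
M3 S158
G01 X26.88 Y56.48 F2304
G01 X58.25 Y115.06
G01 X80.59 Y157.92
M5
G0 X112.12 Y80.06
M3 S776
G01 X113.74 Y23.36 F660
G01 X63.82 Y50.31
G01 X112.12 Y80.06
M5
G0 X0.00 Y0.00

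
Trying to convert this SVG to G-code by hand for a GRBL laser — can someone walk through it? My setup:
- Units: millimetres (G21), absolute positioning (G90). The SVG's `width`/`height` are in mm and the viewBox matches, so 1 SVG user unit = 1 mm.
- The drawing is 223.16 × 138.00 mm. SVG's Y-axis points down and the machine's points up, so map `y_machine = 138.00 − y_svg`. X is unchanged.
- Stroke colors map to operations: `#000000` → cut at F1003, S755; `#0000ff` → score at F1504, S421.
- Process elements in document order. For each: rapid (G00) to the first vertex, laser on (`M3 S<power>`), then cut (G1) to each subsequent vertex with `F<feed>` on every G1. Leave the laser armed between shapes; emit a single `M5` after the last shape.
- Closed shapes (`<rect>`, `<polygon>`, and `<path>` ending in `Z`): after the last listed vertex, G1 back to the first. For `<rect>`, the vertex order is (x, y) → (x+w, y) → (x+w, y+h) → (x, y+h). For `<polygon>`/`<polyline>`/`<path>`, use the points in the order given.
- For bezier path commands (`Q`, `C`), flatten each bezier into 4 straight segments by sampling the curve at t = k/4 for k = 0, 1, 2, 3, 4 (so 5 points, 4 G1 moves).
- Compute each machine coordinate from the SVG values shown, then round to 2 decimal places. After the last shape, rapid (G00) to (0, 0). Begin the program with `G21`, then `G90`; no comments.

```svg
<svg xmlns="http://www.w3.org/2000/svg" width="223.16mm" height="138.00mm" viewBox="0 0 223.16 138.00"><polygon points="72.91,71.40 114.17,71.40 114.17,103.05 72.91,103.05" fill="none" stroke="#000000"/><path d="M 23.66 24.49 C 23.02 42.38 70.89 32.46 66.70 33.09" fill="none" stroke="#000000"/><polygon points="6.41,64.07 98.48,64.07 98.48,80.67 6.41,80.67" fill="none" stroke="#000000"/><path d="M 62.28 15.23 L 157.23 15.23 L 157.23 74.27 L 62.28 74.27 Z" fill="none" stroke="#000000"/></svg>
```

1 u = 1 mm; y_m = 138.00 − y.

[1] `<polygon>` rectangle, #000000→cut S755 F1003: (72.91,66.60) → (114.17,66.60) → (114.17,34.95) → (72.91,34.95) → (72.91,66.60) (closed)

[2] `<path>` cubic bezier, #000000→cut S755 F1003: (23.66,113.51) → (30.70,104.71) → (46.51,102.74) → (61.65,104.00) → (66.70,104.91)

[3] `<polygon>` rectangle, #000000→cut S755 F1003: (6.41,73.93) → (98.48,73.93) → (98.48,57.33) → (6.41,57.33) → (6.41,73.93) (closed)

[4] `<path>` rectangle, #000000→cut S755 F1003: (62.28,122.77) → (157.23,122.77) → (157.23,63.73) → (62.28,63.73) → (62.28,122.77) (closed)

G21
G90
G00 X72.91 Y66.60
M3 S755
G1 X114.17 Y66.60 F1003
G1 X114.17 Y34.95 F1003
G1 X72.91 Y34.95 F1003
G1 X72.91 Y66.60 F1003
G00 X23.66 Y113.51
M3 S755
G1 X30.70 Y104.71 F1003
G1 X46.51 Y102.74 F1003
G1 X61.65 Y104.00 F1003
G1 X66.70 Y104.91 F1003
G00 X6.41 Y73.93
M3 S755
G1 X98.48 Y73.93 F1003
G1 X98.48 Y57.33 F1003
G1 X6.41 Y57.33 F1003
G1 X6.41 Y73.93 F1003
G00 X62.28 Y122.77
M3 S755
G1 X157.23 Y122.77 F1003
G1 X157.23 Y63.73 F1003
G1 X62.28 Y63.73 F1003
G1 X62.28 Y122.77 F1003
M5
G00 X0.00 Y0.00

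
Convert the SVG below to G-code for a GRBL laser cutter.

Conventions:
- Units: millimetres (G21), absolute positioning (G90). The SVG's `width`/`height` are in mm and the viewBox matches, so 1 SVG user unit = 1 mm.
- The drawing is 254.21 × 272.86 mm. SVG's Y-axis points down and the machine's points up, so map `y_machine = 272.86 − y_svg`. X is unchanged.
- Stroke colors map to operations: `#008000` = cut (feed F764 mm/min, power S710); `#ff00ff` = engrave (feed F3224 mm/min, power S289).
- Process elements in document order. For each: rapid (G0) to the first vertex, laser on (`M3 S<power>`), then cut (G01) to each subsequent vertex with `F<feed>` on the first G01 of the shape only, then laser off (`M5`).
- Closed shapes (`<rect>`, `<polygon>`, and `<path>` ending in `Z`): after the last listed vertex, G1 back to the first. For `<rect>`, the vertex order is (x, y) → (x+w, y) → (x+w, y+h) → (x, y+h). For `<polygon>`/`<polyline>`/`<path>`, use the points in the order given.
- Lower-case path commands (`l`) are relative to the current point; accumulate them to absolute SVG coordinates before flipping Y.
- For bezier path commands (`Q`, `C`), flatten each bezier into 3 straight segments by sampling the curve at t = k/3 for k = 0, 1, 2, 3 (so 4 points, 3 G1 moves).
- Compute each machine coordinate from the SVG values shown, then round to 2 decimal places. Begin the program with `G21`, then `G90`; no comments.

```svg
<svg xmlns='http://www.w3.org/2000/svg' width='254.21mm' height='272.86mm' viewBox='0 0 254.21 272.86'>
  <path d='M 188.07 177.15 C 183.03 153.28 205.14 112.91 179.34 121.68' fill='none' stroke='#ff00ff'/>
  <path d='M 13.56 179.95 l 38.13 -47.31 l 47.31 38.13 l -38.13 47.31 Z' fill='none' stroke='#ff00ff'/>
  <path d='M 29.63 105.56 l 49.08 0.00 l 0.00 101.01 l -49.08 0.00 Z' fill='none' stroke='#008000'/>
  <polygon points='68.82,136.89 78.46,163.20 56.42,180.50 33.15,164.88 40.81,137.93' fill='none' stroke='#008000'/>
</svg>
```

viewBox `0 0 254.21 272.86` with mm width/height → 1 unit = 1 mm. Flip: y_m = 272.86 − y_svg.

**Shape 1** — `<path>` cubic bezier, stroke `#ff00ff` → engrave (S289, F3224). Control points (SVG): P0=(188.07,177.15), P1=(183.03,153.28), P2=(205.14,112.91), P3=(179.34,121.68); sampled at t=k/3. Machine vertices: (188.07,95.71) → (189.30,122.65) → (191.95,146.00) → (179.34,151.18). Open path.

**Shape 2** — `<path>` regular polygon, stroke `#ff00ff` → engrave (S289, F3224). Machine vertices: (13.56,92.91) → (51.69,140.22) → (99.00,102.09) → (60.87,54.78) → (13.56,92.91). Closed: final G1 returns to the first vertex.

**Shape 3** — `<path>` rectangle, stroke `#008000` → cut (S710, F764). Machine vertices: (29.63,167.30) → (78.71,167.30) → (78.71,66.29) → (29.63,66.29) → (29.63,167.30). Closed: final G1 returns to the first vertex.

**Shape 4** — `<polygon>` regular polygon, stroke `#008000` → cut (S710, F764). Machine vertices: (68.82,135.97) → (78.46,109.66) → (56.42,92.36) → (33.15,107.98) → (40.81,134.93) → (68.82,135.97). Closed: final G1 returns to the first vertex.

G21
G90
G0 X188.07 Y95.71
M3 S289
G01 X189.30 Y122.65 F3224
G01 X191.95 Y146.00
G01 X179.34 Y151.18
M5
G0 X13.56 Y92.91
M3 S289
G01 X51.69 Y140.22 F3224
G01 X99.00 Y102.09
G01 X60.87 Y54.78
G01 X13.56 Y92.91
M5
G0 X29.63 Y167.30
M3 S710
G01 X78.71 Y167.30 F764
G01 X78.71 Y66.29
G01 X29.63 Y66.29
G01 X29.63 Y167.30
M5
G0 X68.82 Y135.97
M3 S710
G01 X78.46 Y109.66 F764
G01 X56.42 Y92.36
G01 X33.15 Y107.98
G01 X40.81 Y134.93
G01 X68.82 Y135.97
M5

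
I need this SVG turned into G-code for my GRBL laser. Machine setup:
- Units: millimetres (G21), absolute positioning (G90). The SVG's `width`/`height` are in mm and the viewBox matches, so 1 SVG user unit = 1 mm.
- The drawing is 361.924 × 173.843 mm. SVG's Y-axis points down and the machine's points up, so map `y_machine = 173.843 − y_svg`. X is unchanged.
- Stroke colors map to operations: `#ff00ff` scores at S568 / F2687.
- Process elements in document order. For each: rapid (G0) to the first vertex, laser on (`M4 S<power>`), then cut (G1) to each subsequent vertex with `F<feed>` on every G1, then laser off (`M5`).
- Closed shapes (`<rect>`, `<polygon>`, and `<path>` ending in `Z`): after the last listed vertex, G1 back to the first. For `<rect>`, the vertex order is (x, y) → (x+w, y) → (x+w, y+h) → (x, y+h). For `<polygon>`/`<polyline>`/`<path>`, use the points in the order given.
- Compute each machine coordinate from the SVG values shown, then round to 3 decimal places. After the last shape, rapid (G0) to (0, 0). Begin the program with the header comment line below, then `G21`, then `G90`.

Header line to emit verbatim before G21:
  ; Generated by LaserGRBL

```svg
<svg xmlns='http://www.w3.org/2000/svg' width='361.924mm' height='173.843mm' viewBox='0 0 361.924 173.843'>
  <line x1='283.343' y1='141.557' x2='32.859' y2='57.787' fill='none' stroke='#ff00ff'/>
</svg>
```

1 u = 1 mm; y_m = 173.843 − y.

[1] `<line>` line segment, #ff00ff→score S568 F2687: (283.343,32.286) → (32.859,116.056)

; Generated by LaserGRBL
G21
G90
G0 X283.343 Y32.286
M4 S568
G1 X32.859 Y116.056 F2687
M5
G0 X0.000 Y0.000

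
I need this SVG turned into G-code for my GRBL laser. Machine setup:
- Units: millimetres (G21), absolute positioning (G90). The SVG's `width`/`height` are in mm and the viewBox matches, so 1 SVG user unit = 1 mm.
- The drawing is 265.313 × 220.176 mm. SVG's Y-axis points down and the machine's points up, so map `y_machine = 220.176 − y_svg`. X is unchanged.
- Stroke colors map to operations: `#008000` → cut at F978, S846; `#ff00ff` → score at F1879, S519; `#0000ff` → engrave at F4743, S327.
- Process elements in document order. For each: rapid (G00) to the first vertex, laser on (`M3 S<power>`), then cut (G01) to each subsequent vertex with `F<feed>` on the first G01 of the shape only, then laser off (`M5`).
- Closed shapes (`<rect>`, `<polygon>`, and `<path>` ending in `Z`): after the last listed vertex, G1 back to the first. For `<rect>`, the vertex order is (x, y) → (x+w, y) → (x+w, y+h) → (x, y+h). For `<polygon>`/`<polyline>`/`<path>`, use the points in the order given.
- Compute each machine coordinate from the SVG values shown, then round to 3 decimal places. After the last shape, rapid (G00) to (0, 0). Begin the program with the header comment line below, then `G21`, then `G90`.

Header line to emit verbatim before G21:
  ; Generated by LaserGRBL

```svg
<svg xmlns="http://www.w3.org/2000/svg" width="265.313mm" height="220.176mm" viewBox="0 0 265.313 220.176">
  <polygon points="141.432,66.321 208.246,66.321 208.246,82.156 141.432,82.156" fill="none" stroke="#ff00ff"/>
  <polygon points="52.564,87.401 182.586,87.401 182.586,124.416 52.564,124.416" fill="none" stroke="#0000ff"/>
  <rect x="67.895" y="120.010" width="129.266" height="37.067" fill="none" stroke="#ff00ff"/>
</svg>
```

; Generated by LaserGRBL
G21
G90
G00 X141.432 Y153.855
M3 S519
G01 X208.246 Y153.855 F1879
G01 X208.246 Y138.020
G01 X141.432 Y138.020
G01 X141.432 Y153.855
M5
G00 X52.564 Y132.775
M3 S327
G01 X182.586 Y132.775 F4743
G01 X182.586 Y95.760
G01 X52.564 Y95.760
G01 X52.564 Y132.775
M5
G00 X67.895 Y100.166
M3 S519
G01 X197.161 Y100.166 F1879
G01 X197.161 Y63.099
G01 X67.895 Y63.099
G01 X67.895 Y100.166
M5
G00 X0.000 Y0.000

viewBox `0 0 265.313 220.176` with mm width/height → 1 unit = 1 mm. Flip: y_m = 220.176 − y_svg.

**Shape 1** — `<polygon>` rectangle, stroke `#ff00ff` → score (S519, F1879). Machine vertices: (141.432,153.855) → (208.246,153.855) → (208.246,138.020) → (141.432,138.020) → (141.432,153.855). Closed: final G1 returns to the first vertex.

**Shape 2** — `<polygon>` rectangle, stroke `#0000ff` → engrave (S327, F4743). Machine vertices: (52.564,132.775) → (182.586,132.775) → (182.586,95.760) → (52.564,95.760) → (52.564,132.775). Closed: final G1 returns to the first vertex.

**Shape 3** — `<rect>` rectangle, stroke `#ff00ff` → score (S519, F1879). Machine vertices: (67.895,100.166) → (197.161,100.166) → (197.161,63.099) → (67.895,63.099) → (67.895,100.166). Closed: final G1 returns to the first vertex.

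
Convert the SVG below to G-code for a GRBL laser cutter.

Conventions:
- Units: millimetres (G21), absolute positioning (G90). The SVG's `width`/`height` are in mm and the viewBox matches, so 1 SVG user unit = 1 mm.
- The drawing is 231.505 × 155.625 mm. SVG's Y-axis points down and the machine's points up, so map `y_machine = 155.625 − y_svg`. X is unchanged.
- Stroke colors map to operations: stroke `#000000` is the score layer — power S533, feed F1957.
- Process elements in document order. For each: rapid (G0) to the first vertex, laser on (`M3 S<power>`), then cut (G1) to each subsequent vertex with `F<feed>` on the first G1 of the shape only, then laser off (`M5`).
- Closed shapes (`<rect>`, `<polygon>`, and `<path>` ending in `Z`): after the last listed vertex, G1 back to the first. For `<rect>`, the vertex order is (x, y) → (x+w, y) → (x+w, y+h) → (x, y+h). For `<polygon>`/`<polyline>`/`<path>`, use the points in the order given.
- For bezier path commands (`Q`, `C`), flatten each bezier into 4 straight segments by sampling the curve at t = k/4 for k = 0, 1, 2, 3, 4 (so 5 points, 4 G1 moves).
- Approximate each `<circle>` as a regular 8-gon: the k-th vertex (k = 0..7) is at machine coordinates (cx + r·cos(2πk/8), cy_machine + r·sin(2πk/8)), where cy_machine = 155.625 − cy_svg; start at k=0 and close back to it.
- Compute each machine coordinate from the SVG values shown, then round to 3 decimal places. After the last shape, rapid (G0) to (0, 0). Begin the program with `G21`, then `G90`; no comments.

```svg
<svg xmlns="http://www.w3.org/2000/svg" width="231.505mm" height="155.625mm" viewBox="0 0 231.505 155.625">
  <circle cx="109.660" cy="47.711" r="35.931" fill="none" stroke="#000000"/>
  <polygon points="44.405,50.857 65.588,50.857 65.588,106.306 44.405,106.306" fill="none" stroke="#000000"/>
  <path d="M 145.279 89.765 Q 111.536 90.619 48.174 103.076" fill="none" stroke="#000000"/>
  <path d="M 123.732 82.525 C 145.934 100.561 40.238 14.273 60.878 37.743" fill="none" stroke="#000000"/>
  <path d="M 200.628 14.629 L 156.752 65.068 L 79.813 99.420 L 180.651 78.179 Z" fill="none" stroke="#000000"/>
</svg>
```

1 u = 1 mm; y_m = 155.625 − y.

[1] `<circle>` circle, #000000→score S533 F1957: (145.591,107.914) → (135.067,133.321) → (109.660,143.845) → (84.253,133.321) → (73.729,107.914) → (84.253,82.507) → (109.660,71.983) → (135.067,82.507) → (145.591,107.914) (closed)

[2] `<polygon>` rectangle, #000000→score S533 F1957: (44.405,104.768) → (65.588,104.768) → (65.588,49.319) → (44.405,49.319) → (44.405,104.768) (closed)

[3] `<path>` quadratic bezier, #000000→score S533 F1957: (145.279,65.860) → (126.556,64.708) → (104.131,62.105) → (78.004,58.052) → (48.174,52.549)

[4] `<path>` cubic bezier, #000000→score S533 F1957: (123.732,73.100) → (120.375,75.789) → (92.891,97.529) → (65.114,118.250) → (60.878,117.882)

[5] `<path>` closed polygon, #000000→score S533 F1957: (200.628,140.996) → (156.752,90.557) → (79.813,56.205) → (180.651,77.446) → (200.628,140.996) (closed)

G21
G90
G0 X145.591 Y107.914
M3 S533
G1 X135.067 Y133.321 F1957
G1 X109.660 Y143.845
G1 X84.253 Y133.321
G1 X73.729 Y107.914
G1 X84.253 Y82.507
G1 X109.660 Y71.983
G1 X135.067 Y82.507
G1 X145.591 Y107.914
M5
G0 X44.405 Y104.768
M3 S533
G1 X65.588 Y104.768 F1957
G1 X65.588 Y49.319
G1 X44.405 Y49.319
G1 X44.405 Y104.768
M5
G0 X145.279 Y65.860
M3 S533
G1 X126.556 Y64.708 F1957
G1 X104.131 Y62.105
G1 X78.004 Y58.052
G1 X48.174 Y52.549
M5
G0 X123.732 Y73.100
M3 S533
G1 X120.375 Y75.789 F1957
G1 X92.891 Y97.529
G1 X65.114 Y118.250
G1 X60.878 Y117.882
M5
G0 X200.628 Y140.996
M3 S533
G1 X156.752 Y90.557 F1957
G1 X79.813 Y56.205
G1 X180.651 Y77.446
G1 X200.628 Y140.996
M5
G0 X0.000 Y0.000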